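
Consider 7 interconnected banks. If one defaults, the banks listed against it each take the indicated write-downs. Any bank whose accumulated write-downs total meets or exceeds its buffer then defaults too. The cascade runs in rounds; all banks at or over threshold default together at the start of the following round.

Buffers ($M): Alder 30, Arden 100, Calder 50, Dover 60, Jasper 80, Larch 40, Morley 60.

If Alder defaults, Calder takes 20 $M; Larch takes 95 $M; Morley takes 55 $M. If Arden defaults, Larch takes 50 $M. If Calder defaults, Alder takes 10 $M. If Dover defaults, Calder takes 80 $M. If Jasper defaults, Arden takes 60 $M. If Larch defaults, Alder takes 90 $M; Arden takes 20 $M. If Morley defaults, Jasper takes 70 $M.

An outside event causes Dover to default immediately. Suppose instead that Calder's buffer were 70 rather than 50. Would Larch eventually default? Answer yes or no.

With Calder's buffer at 70:
Round 1 — Dover defaults (initial).
  Calder: +80 → 80 ≥ 70
Round 2 — Calder defaults.
  Alder: +10 → 10 < 30
No further defaults.

no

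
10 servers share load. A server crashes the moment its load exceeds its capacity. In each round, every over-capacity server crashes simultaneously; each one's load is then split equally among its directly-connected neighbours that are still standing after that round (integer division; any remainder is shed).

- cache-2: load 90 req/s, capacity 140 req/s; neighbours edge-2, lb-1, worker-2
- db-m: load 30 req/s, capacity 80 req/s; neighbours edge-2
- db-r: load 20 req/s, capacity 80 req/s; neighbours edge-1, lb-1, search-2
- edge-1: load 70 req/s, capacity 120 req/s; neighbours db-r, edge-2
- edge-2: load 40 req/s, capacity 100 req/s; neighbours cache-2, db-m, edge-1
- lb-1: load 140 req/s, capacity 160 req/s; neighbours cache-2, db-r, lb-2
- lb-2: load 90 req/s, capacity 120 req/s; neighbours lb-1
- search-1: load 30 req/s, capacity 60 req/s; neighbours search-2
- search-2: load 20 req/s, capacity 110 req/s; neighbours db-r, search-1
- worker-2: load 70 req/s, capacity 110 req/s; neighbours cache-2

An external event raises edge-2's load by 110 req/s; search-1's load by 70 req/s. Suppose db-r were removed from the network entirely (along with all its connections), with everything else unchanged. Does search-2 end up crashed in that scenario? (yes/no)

yes

With db-r removed:
Round 1 — edge-2 at 150 > 100; search-1 at 100 > 60. edge-2, search-1 crash.
  edge-2 sheds 150 req/s to cache-2, db-m, edge-1: 50 each.
    cache-2: 90+50 = 140 ≤ 140
    db-m: 30+50 = 80 ≤ 80
    edge-1: 70+50 = 120 ≤ 120
  search-1 sheds 100 req/s to search-2: 100 each.
    search-2: 20+100 = 120 > 110
Round 2 — search-2 crashes.
  search-2 sheds 120 req/s: no online neighbours, lost.
No further crashes.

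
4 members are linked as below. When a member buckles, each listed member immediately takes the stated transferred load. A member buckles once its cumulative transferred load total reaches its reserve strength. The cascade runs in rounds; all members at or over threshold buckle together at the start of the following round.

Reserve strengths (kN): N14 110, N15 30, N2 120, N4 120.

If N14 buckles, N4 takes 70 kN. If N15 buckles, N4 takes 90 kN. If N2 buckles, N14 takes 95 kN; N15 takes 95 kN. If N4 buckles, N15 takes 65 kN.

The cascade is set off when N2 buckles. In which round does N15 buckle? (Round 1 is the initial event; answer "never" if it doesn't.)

Round 1 — N2 buckles (initial).
  N14: +95 → 95 < 110
  N15: +95 → 95 ≥ 30
Round 2 — N15 buckles.
  N4: +90 → 90 < 120
No further bucklings.

2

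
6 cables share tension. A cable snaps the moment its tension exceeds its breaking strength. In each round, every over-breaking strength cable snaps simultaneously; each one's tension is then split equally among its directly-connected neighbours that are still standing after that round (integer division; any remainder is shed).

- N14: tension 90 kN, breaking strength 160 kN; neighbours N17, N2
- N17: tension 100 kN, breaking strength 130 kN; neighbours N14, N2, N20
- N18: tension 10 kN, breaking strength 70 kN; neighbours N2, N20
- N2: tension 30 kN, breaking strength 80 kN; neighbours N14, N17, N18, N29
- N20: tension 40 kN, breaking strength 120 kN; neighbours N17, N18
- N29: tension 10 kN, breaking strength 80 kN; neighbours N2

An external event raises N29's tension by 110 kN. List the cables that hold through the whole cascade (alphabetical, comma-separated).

Round 1 — N29 at 120 > 80. N29 snaps.
  N29 sheds 120 kN to N2: 120 each.
    N2: 30+120 = 150 > 80
Round 2 — N2 snaps.
  N2 sheds 150 kN to N14, N17, N18: 50 each.
    N14: 90+50 = 140 ≤ 160
    N17: 100+50 = 150 > 130
    N18: 10+50 = 60 ≤ 70
Round 3 — N17 snaps.
  N17 sheds 150 kN to N14, N20: 75 each.
    N14: 140+75 = 215 > 160
    N20: 40+75 = 115 ≤ 120
Round 4 — N14 snaps.
  N14 sheds 215 kN: no online neighbours, lost.
No further breaks.

N18, N20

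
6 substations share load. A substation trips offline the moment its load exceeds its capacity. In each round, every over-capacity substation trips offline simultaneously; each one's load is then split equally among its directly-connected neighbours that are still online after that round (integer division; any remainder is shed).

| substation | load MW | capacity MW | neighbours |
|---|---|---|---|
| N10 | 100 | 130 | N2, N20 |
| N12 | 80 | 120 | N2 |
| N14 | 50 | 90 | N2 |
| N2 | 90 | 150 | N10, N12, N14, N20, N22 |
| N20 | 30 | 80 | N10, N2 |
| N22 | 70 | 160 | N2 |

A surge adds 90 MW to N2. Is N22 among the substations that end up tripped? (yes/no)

Round 1 — N2 at 180 > 150. N2 trips offline.
  N2 sheds 180 MW to N10, N12, N14, N20, N22: 36 each.
    N10: 100+36 = 136 > 130
    N12: 80+36 = 116 ≤ 120
    N14: 50+36 = 86 ≤ 90
    N20: 30+36 = 66 ≤ 80
    N22: 70+36 = 106 ≤ 160
Round 2 — N10 trips offline.
  N10 sheds 136 MW to N20: 136 each.
    N20: 66+136 = 202 > 80
Round 3 — N20 trips offline.
  N20 sheds 202 MW: no online neighbours, lost.
No further trips.

no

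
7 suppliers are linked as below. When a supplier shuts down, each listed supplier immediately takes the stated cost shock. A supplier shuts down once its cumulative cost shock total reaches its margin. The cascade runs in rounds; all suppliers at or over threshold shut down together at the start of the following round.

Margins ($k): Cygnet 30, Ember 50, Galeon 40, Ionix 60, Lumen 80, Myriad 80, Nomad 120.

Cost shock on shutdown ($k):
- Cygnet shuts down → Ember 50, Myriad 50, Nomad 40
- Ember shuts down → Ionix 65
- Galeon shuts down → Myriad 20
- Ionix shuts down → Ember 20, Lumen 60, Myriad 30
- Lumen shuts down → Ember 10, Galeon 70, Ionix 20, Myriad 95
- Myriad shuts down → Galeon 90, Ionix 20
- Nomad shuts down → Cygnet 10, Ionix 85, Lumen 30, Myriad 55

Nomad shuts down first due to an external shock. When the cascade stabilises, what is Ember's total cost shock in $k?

Round 1 — Nomad shuts down (initial).
  Cygnet: +10 → 10 < 30
  Ionix: +85 → 85 ≥ 60
  Lumen: +30 → 30 < 80
  Myriad: +55 → 55 < 80
Round 2 — Ionix shuts down.
  Ember: +20 → 20 < 50
  Lumen: +60 → 90 ≥ 80
  Myriad: +30 → 85 ≥ 80
Round 3 — Lumen, Myriad shut down.
  Ember: +10 → 30 < 50
  Galeon: +70+90 → 160 ≥ 40
Round 4 — Galeon shuts down.
No further shutdowns.

30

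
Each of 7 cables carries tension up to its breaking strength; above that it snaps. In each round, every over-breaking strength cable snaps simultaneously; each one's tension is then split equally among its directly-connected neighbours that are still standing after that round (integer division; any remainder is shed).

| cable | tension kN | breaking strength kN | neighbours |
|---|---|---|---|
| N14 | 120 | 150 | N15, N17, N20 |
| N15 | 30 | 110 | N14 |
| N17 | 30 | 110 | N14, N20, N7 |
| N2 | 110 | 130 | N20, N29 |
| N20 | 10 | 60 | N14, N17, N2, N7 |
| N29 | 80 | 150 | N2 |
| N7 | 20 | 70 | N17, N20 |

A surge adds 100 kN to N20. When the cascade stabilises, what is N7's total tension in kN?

47

Round 1 — N20 at 110 > 60. N20 snaps.
  N20 sheds 110 kN to N14, N17, N2, N7: 27 each (2 lost).
    N14: 120+27 = 147 ≤ 150
    N17: 30+27 = 57 ≤ 110
    N2: 110+27 = 137 > 130
    N7: 20+27 = 47 ≤ 70
Round 2 — N2 snaps.
  N2 sheds 137 kN to N29: 137 each.
    N29: 80+137 = 217 > 150
Round 3 — N29 snaps.
  N29 sheds 217 kN: no online neighbours, lost.
No further breaks.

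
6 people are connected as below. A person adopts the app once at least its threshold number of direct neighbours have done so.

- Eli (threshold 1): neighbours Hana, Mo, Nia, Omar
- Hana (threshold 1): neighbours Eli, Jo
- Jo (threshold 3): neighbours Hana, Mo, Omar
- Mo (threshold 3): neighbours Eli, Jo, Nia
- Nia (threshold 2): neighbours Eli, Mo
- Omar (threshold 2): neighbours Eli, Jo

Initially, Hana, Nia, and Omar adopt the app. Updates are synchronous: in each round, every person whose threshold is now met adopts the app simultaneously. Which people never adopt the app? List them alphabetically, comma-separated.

Jo, Mo

Round 1 — Hana, Nia, Omar adopt the app (initial).
Round 2 — checking thresholds:
  Eli: 3 of 4 neighbours ≥ 1, adopts the app.
  Jo: 2 of 3 neighbours < 3, below threshold.
  Mo: 1 of 3 neighbours < 3, below threshold.
Round 3 — no new adoptions; cascade stops.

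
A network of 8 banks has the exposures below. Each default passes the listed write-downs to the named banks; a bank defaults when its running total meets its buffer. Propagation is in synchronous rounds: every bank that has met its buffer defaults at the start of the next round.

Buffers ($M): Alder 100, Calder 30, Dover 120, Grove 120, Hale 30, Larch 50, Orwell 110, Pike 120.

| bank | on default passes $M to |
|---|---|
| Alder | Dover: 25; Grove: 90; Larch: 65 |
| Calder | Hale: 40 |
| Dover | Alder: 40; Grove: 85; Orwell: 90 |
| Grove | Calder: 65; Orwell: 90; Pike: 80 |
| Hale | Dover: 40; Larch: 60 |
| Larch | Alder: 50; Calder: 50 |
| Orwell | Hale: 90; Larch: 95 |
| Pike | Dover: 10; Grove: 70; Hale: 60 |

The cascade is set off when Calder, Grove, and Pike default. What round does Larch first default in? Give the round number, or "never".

Round 1 — Calder, Grove, Pike default (initial).
  Dover: +10 → 10 < 120
  Hale: +40+60 → 100 ≥ 30
  Orwell: +90 → 90 < 110
Round 2 — Hale defaults.
  Dover: +40 → 50 < 120
  Larch: +60 → 60 ≥ 50
Round 3 — Larch defaults.
  Alder: +50 → 50 < 100
No further defaults.

3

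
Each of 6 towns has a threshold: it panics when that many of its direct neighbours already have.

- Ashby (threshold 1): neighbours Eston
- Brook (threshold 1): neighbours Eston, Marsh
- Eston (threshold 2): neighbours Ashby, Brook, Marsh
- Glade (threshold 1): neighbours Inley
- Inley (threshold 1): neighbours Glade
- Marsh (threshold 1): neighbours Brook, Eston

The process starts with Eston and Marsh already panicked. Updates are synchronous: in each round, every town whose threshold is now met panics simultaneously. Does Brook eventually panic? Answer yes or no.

Round 1 — Eston, Marsh panic (initial).
Round 2 — checking thresholds:
  Ashby: 1 of 1 neighbours ≥ 1, panics.
  Brook: 2 of 2 neighbours ≥ 1, panics.
Round 3 — no new panics; cascade stops.

yes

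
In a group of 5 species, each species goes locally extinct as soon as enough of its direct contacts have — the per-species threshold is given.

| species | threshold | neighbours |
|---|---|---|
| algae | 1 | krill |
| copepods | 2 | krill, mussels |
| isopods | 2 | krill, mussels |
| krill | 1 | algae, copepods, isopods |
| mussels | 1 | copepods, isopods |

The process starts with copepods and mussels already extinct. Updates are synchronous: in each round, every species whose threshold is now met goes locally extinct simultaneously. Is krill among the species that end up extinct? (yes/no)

yes

Round 1 — copepods, mussels go locally extinct (initial).
Round 2 — checking thresholds:
  isopods: 1 of 2 neighbours < 2, below threshold.
  krill: 1 of 3 neighbours ≥ 1, goes locally extinct.
Round 3 — checking thresholds:
  algae: 1 of 1 neighbours ≥ 1, goes locally extinct.
  isopods: 2 of 2 neighbours ≥ 2, goes locally extinct.
Round 4 — no new extinctions; cascade stops.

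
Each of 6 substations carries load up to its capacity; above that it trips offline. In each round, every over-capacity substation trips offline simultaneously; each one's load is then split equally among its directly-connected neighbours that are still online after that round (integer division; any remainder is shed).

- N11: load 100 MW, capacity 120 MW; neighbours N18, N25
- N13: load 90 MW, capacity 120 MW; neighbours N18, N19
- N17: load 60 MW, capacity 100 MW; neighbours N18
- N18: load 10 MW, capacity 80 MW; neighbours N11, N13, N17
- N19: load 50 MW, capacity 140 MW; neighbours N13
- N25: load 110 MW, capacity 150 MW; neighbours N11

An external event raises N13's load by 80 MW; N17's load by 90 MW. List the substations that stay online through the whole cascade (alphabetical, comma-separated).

N19

Round 1 — N13 at 170 > 120; N17 at 150 > 100. N13, N17 trip offline.
  N13 sheds 170 MW to N18, N19: 85 each.
    N18: 10+85 = 95 > 80
    N19: 50+85 = 135 ≤ 140
  N17 sheds 150 MW to N18: 150 each.
    N18: 95+150 = 245 > 80
Round 2 — N18 trips offline.
  N18 sheds 245 MW to N11: 245 each.
    N11: 100+245 = 345 > 120
Round 3 — N11 trips offline.
  N11 sheds 345 MW to N25: 345 each.
    N25: 110+345 = 455 > 150
Round 4 — N25 trips offline.
  N25 sheds 455 MW: no online neighbours, lost.
No further trips.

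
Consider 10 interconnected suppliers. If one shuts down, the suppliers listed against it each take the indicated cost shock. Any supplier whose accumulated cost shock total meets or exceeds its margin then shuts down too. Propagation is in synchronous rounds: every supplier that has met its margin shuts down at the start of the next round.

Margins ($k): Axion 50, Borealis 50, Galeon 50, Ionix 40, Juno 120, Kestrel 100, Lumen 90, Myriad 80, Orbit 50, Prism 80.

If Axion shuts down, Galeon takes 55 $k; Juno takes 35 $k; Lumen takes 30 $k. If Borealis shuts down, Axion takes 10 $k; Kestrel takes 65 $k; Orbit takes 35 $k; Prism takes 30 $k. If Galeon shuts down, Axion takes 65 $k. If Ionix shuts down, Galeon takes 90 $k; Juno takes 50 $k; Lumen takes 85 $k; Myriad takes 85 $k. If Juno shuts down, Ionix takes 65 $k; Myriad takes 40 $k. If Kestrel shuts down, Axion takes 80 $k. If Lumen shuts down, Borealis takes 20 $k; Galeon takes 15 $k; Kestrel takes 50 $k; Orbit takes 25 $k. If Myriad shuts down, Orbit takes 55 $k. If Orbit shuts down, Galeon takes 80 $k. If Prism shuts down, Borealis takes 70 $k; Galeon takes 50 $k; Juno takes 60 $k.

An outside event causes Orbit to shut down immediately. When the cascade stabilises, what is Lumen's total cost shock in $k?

Round 1 — Orbit shuts down (initial).
  Galeon: +80 → 80 ≥ 50
Round 2 — Galeon shuts down.
  Axion: +65 → 65 ≥ 50
Round 3 — Axion shuts down.
  Juno: +35 → 35 < 120
  Lumen: +30 → 30 < 90
No further shutdowns.

30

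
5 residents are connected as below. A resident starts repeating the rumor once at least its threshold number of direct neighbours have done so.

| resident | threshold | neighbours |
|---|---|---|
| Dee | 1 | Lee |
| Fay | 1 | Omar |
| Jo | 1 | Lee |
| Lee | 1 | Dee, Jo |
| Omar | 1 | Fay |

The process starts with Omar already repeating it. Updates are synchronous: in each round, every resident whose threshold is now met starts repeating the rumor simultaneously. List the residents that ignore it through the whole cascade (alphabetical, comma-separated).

Round 1 — Omar starts repeating the rumor (initial).
Round 2 — checking thresholds:
  Fay: 1 of 1 neighbours ≥ 1, starts repeating the rumor.
Round 3 — no new spreads; cascade stops.

Dee, Jo, Lee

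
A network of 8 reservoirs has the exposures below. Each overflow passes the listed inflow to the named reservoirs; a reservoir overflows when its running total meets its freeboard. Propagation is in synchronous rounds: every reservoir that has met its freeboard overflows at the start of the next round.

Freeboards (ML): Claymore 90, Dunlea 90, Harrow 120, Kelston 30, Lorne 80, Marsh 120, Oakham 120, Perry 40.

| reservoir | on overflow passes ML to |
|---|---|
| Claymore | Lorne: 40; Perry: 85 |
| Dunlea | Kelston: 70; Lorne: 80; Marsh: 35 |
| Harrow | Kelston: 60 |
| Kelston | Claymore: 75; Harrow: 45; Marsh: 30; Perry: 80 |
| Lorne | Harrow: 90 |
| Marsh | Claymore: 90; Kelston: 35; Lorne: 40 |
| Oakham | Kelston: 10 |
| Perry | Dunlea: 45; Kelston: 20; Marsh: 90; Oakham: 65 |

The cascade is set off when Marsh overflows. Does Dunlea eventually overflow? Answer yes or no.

Round 1 — Marsh overflows (initial).
  Claymore: +90 → 90 ≥ 90
  Kelston: +35 → 35 ≥ 30
  Lorne: +40 → 40 < 80
Round 2 — Claymore, Kelston overflow.
  Harrow: +45 → 45 < 120
  Lorne: +40 → 80 ≥ 80
  Perry: +85+80 → 165 ≥ 40
Round 3 — Lorne, Perry overflow.
  Dunlea: +45 → 45 < 90
  Harrow: +90 → 135 ≥ 120
  Oakham: +65 → 65 < 120
Round 4 — Harrow overflows.
No further overflows.

no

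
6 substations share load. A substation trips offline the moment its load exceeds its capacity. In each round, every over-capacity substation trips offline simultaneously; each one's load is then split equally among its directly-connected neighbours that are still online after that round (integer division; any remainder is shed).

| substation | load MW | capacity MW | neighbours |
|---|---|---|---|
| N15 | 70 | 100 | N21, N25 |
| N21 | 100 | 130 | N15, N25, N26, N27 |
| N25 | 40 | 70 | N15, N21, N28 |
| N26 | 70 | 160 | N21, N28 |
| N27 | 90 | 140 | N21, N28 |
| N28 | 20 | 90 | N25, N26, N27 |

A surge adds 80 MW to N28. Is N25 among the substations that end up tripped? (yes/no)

Round 1 — N28 at 100 > 90. N28 trips offline.
  N28 sheds 100 MW to N25, N26, N27: 33 each (1 lost).
    N25: 40+33 = 73 > 70
    N26: 70+33 = 103 ≤ 160
    N27: 90+33 = 123 ≤ 140
Round 2 — N25 trips offline.
  N25 sheds 73 MW to N15, N21: 36 each (1 lost).
    N15: 70+36 = 106 > 100
    N21: 100+36 = 136 > 130
Round 3 — N15, N21 trip offline.
  N15 sheds 106 MW: no online neighbours, lost.
  N21 sheds 136 MW to N26, N27: 68 each.
    N26: 103+68 = 171 > 160
    N27: 123+68 = 191 > 140
Round 4 — N26, N27 trip offline.
  N26 sheds 171 MW: no online neighbours, lost.
  N27 sheds 191 MW: no online neighbours, lost.
No further trips.

yes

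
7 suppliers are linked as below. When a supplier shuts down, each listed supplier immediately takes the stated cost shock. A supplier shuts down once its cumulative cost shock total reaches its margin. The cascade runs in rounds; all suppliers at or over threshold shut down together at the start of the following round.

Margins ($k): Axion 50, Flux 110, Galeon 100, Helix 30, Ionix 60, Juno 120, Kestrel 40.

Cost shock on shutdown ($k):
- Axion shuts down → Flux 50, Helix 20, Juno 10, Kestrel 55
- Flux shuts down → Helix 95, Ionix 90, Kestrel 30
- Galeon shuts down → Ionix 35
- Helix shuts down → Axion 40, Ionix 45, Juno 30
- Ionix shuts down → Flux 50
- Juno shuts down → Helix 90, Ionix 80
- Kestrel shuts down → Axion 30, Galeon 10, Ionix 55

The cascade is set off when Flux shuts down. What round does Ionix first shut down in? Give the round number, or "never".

2

Round 1 — Flux shuts down (initial).
  Helix: +95 → 95 ≥ 30
  Ionix: +90 → 90 ≥ 60
  Kestrel: +30 → 30 < 40
Round 2 — Helix, Ionix shut down.
  Axion: +40 → 40 < 50
  Juno: +30 → 30 < 120
No further shutdowns.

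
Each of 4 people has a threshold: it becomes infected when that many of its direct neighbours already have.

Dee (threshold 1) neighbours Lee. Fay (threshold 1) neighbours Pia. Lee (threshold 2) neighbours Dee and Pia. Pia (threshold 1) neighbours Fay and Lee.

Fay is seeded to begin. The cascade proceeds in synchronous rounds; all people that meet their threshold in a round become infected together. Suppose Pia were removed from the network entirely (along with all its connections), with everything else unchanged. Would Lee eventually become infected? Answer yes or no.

With Pia removed:
Round 1 — Fay becomes infected (initial).
Round 2 — no new infections; cascade stops.

no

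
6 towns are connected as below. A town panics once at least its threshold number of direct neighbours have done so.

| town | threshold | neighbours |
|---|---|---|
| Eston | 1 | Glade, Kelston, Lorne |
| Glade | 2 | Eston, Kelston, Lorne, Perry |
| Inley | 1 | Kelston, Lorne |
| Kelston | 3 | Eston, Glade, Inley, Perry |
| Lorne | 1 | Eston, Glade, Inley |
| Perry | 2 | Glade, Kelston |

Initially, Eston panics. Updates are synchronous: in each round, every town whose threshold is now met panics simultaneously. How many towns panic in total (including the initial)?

6

Round 1 — Eston panics (initial).
Round 2 — checking thresholds:
  Glade: 1 of 4 neighbours < 2, below threshold.
  Kelston: 1 of 4 neighbours < 3, below threshold.
  Lorne: 1 of 3 neighbours ≥ 1, panics.
Round 3 — checking thresholds:
  Glade: 2 of 4 neighbours ≥ 2, panics.
  Inley: 1 of 2 neighbours ≥ 1, panics.
  Kelston: 1 of 4 neighbours < 3, below threshold.
Round 4 — checking thresholds:
  Kelston: 3 of 4 neighbours ≥ 3, panics.
  Perry: 1 of 2 neighbours < 2, below threshold.
Round 5 — checking thresholds:
  Perry: 2 of 2 neighbours ≥ 2, panics.
Round 6 — no new panics; cascade stops.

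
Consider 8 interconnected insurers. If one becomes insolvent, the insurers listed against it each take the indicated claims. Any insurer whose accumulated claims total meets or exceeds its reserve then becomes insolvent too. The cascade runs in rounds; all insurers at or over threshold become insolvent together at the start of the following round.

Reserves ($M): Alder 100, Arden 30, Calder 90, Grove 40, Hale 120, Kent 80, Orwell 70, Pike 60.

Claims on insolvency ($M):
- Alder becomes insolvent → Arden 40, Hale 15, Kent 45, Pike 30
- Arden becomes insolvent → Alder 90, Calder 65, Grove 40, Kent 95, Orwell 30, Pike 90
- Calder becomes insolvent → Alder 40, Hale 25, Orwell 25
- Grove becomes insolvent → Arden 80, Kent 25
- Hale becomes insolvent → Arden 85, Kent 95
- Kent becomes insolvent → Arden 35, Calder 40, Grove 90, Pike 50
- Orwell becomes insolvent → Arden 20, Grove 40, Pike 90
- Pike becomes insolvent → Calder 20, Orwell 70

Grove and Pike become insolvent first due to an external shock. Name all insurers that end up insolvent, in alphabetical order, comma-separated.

Round 1 — Grove, Pike become insolvent (initial).
  Arden: +80 → 80 ≥ 30
  Calder: +20 → 20 < 90
  Kent: +25 → 25 < 80
  Orwell: +70 → 70 ≥ 70
Round 2 — Arden, Orwell become insolvent.
  Alder: +90 → 90 < 100
  Calder: +65 → 85 < 90
  Kent: +95 → 120 ≥ 80
Round 3 — Kent becomes insolvent.
  Calder: +40 → 125 ≥ 90
Round 4 — Calder becomes insolvent.
  Alder: +40 → 130 ≥ 100
  Hale: +25 → 25 < 120
Round 5 — Alder becomes insolvent.
  Hale: +15 → 40 < 120
No further insolvencies.

Alder, Arden, Calder, Grove, Kent, Orwell, Pike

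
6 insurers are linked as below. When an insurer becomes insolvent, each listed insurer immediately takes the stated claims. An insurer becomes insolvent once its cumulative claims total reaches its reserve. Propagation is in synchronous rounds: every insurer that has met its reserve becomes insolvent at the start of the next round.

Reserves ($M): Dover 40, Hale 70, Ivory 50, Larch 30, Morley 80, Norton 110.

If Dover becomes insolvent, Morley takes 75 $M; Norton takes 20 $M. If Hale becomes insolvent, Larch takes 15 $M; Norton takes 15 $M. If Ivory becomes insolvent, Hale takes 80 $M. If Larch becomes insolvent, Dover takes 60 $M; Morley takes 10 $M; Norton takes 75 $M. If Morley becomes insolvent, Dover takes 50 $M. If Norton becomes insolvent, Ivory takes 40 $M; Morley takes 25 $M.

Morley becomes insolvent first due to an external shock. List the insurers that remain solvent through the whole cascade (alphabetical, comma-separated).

Round 1 — Morley becomes insolvent (initial).
  Dover: +50 → 50 ≥ 40
Round 2 — Dover becomes insolvent.
  Norton: +20 → 20 < 110
No further insolvencies.

Hale, Ivory, Larch, Norton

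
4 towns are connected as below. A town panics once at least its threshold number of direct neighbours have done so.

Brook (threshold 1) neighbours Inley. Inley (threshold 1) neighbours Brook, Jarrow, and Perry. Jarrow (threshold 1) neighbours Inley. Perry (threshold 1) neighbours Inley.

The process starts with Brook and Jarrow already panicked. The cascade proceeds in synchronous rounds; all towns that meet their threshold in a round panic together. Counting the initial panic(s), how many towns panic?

4

Round 1 — Brook, Jarrow panic (initial).
Round 2 — checking thresholds:
  Inley: 2 of 3 neighbours ≥ 1, panics.
Round 3 — checking thresholds:
  Perry: 1 of 1 neighbours ≥ 1, panics.
Round 4 — no new panics; cascade stops.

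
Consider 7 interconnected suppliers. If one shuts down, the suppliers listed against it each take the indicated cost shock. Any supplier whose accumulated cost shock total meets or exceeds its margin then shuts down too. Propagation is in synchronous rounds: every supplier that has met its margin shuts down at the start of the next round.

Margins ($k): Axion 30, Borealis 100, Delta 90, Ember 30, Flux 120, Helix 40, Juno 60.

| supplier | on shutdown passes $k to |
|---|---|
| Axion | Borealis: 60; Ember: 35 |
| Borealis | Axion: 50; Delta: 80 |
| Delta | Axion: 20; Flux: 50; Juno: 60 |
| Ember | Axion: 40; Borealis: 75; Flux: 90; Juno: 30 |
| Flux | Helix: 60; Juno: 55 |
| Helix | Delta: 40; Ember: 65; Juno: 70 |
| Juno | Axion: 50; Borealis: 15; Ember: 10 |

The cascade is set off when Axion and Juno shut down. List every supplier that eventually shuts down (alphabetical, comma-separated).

Axion, Borealis, Ember, Juno

Round 1 — Axion, Juno shut down (initial).
  Borealis: +60+15 → 75 < 100
  Ember: +35+10 → 45 ≥ 30
Round 2 — Ember shuts down.
  Borealis: +75 → 150 ≥ 100
  Flux: +90 → 90 < 120
Round 3 — Borealis shuts down.
  Delta: +80 → 80 < 90
No further shutdowns.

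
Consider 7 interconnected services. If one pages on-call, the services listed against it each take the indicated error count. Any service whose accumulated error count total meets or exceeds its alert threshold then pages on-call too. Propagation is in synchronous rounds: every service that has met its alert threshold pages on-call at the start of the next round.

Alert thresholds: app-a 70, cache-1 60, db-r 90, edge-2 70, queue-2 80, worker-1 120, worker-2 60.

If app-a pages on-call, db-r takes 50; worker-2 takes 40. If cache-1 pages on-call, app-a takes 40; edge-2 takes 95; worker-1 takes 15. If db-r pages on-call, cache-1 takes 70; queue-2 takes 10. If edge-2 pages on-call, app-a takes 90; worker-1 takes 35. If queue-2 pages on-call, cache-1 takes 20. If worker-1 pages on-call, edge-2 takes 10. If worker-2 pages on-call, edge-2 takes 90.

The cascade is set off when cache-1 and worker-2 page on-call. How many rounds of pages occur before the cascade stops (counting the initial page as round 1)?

Round 1 — cache-1, worker-2 page on-call (initial).
  app-a: +40 → 40 < 70
  edge-2: +95+90 → 185 ≥ 70
  worker-1: +15 → 15 < 120
Round 2 — edge-2 pages on-call.
  app-a: +90 → 130 ≥ 70
  worker-1: +35 → 50 < 120
Round 3 — app-a pages on-call.
  db-r: +50 → 50 < 90
No further pages.

3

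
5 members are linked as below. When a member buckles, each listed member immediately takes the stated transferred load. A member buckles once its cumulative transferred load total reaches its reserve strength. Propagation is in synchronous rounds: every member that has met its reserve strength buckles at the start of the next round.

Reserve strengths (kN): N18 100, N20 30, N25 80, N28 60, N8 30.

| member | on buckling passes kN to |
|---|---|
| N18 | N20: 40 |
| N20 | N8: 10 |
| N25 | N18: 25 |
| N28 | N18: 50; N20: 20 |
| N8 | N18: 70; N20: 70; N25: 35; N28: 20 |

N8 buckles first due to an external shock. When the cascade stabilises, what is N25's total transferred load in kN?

35

Round 1 — N8 buckles (initial).
  N18: +70 → 70 < 100
  N20: +70 → 70 ≥ 30
  N25: +35 → 35 < 80
  N28: +20 → 20 < 60
Round 2 — N20 buckles.
No further bucklings.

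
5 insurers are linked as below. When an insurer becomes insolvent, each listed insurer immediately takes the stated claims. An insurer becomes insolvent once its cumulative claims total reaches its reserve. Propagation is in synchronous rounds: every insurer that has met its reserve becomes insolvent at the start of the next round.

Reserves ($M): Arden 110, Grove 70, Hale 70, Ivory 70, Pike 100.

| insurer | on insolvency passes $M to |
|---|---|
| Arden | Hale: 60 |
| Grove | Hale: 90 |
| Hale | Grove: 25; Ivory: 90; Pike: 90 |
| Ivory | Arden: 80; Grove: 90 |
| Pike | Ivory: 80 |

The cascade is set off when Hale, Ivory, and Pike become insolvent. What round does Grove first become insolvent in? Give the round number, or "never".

Round 1 — Hale, Ivory, Pike become insolvent (initial).
  Arden: +80 → 80 < 110
  Grove: +25+90 → 115 ≥ 70
Round 2 — Grove becomes insolvent.
No further insolvencies.

2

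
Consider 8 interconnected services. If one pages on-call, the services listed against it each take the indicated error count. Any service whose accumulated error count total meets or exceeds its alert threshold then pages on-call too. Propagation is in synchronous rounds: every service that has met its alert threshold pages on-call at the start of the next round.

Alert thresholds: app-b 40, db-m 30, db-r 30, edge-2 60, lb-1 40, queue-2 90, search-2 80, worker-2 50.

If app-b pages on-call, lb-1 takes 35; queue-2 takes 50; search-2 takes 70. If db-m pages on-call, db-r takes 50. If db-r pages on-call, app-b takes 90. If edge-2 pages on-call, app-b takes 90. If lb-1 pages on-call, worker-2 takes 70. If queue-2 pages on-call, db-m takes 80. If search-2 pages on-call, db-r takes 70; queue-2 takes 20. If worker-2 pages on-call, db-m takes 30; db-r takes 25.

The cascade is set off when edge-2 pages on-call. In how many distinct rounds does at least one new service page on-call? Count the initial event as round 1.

Round 1 — edge-2 pages on-call (initial).
  app-b: +90 → 90 ≥ 40
Round 2 — app-b pages on-call.
  lb-1: +35 → 35 < 40
  queue-2: +50 → 50 < 90
  search-2: +70 → 70 < 80
No further pages.

2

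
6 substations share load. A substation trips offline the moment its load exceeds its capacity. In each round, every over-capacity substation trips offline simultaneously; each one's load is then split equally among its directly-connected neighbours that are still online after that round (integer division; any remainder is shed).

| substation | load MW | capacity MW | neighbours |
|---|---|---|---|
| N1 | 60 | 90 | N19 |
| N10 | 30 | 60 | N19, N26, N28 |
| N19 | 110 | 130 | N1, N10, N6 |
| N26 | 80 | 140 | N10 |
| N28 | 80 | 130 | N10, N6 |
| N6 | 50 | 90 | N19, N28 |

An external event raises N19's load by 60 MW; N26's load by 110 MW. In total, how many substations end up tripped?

6

Round 1 — N19 at 170 > 130; N26 at 190 > 140. N19, N26 trip offline.
  N19 sheds 170 MW to N1, N10, N6: 56 each (2 lost).
    N1: 60+56 = 116 > 90
    N10: 30+56 = 86 > 60
    N6: 50+56 = 106 > 90
  N26 sheds 190 MW to N10: 190 each.
    N10: 86+190 = 276 > 60
Round 2 — N1, N10, N6 trip offline.
  N1 sheds 116 MW: no online neighbours, lost.
  N10 sheds 276 MW to N28: 276 each.
    N28: 80+276 = 356 > 130
  N6 sheds 106 MW to N28: 106 each.
    N28: 356+106 = 462 > 130
Round 3 — N28 trips offline.
  N28 sheds 462 MW: no online neighbours, lost.
No further trips.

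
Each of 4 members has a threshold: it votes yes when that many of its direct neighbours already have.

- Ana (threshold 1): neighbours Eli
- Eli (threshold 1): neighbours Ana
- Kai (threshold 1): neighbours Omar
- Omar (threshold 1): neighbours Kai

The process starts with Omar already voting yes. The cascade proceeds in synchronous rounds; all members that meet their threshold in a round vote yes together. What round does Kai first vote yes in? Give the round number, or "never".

Round 1 — Omar votes yes (initial).
Round 2 — checking thresholds:
  Kai: 1 of 1 neighbours ≥ 1, votes yes.
Round 3 — no new yes votes; cascade stops.

2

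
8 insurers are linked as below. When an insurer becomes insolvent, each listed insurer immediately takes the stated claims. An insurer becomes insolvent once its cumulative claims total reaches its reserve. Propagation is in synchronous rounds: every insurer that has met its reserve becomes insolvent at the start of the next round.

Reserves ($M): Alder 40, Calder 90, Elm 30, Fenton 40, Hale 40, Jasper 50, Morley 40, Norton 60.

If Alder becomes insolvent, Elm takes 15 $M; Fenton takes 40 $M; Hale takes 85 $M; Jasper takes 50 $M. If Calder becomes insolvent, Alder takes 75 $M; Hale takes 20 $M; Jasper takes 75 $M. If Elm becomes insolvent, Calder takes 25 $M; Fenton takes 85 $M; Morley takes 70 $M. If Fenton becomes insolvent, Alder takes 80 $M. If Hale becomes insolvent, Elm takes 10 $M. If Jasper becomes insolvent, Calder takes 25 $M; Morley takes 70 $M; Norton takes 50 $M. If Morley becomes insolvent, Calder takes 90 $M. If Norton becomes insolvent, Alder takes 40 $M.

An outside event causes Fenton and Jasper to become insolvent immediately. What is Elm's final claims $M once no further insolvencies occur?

25

Round 1 — Fenton, Jasper become insolvent (initial).
  Alder: +80 → 80 ≥ 40
  Calder: +25 → 25 < 90
  Morley: +70 → 70 ≥ 40
  Norton: +50 → 50 < 60
Round 2 — Alder, Morley become insolvent.
  Calder: +90 → 115 ≥ 90
  Elm: +15 → 15 < 30
  Hale: +85 → 85 ≥ 40
Round 3 — Calder, Hale become insolvent.
  Elm: +10 → 25 < 30
No further insolvencies.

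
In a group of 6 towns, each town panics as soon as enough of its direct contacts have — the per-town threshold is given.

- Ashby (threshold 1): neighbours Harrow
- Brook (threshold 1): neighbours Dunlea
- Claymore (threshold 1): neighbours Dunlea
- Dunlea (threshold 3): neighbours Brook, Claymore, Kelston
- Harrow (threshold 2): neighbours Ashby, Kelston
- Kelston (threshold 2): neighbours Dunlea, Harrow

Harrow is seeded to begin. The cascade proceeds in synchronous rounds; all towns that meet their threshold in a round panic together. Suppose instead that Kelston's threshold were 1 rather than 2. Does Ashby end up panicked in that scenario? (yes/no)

With Kelston's threshold at 1:
Round 1 — Harrow panics (initial).
Round 2 — checking thresholds:
  Ashby: 1 of 1 neighbours ≥ 1, panics.
  Kelston: 1 of 2 neighbours ≥ 1, panics.
Round 3 — no new panics; cascade stops.

yes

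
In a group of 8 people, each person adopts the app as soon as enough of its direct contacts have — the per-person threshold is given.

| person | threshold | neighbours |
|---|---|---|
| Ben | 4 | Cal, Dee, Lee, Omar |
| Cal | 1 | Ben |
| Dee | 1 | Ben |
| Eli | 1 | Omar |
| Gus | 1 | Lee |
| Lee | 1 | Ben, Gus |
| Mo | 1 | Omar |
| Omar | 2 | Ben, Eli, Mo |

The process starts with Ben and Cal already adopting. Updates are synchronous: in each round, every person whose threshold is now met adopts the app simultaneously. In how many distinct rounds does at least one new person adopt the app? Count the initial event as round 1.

3

Round 1 — Ben, Cal adopt the app (initial).
Round 2 — checking thresholds:
  Dee: 1 of 1 neighbours ≥ 1, adopts the app.
  Lee: 1 of 2 neighbours ≥ 1, adopts the app.
  Omar: 1 of 3 neighbours < 2, not yet.
Round 3 — checking thresholds:
  Gus: 1 of 1 neighbours ≥ 1, adopts the app.
  Omar: 1 of 3 neighbours < 2, not yet.
Round 4 — no new adoptions; cascade stops.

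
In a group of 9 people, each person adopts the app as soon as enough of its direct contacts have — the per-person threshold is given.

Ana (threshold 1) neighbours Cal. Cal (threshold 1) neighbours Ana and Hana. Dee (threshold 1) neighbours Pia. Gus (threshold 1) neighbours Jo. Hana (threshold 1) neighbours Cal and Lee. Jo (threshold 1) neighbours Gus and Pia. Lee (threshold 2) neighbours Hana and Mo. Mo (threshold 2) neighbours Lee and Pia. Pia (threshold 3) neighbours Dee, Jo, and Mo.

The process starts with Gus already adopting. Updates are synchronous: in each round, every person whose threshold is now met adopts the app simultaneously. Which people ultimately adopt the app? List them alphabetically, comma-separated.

Round 1 — Gus adopts the app (initial).
Round 2 — checking thresholds:
  Jo: 1 of 2 neighbours ≥ 1, adopts the app.
Round 3 — no new adoptions; cascade stops.

Gus, Jo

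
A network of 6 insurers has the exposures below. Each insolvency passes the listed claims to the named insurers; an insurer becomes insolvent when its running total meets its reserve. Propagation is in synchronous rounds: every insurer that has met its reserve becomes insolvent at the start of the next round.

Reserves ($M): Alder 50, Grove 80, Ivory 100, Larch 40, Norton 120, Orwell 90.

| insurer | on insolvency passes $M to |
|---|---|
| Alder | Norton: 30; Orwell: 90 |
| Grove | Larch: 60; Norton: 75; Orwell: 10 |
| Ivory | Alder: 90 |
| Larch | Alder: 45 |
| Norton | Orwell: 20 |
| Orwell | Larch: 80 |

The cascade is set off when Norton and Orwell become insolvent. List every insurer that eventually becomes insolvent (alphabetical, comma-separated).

Round 1 — Norton, Orwell become insolvent (initial).
  Larch: +80 → 80 ≥ 40
Round 2 — Larch becomes insolvent.
  Alder: +45 → 45 < 50
No further insolvencies.

Larch, Norton, Orwell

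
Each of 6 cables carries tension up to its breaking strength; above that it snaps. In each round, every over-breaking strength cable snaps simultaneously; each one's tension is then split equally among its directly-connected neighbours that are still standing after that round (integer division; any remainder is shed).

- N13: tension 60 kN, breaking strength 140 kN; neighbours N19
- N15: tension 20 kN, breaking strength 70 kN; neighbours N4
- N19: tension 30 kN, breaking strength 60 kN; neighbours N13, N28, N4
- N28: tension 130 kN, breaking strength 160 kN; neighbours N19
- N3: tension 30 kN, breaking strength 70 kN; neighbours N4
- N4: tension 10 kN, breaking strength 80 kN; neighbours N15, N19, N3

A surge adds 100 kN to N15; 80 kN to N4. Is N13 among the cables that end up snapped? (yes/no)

no

Round 1 — N15 at 120 > 70; N4 at 90 > 80. N15, N4 snap.
  N15 sheds 120 kN: no online neighbours, lost.
  N4 sheds 90 kN to N19, N3: 45 each.
    N19: 30+45 = 75 > 60
    N3: 30+45 = 75 > 70
Round 2 — N19, N3 snap.
  N19 sheds 75 kN to N13, N28: 37 each (1 lost).
    N13: 60+37 = 97 ≤ 140
    N28: 130+37 = 167 > 160
  N3 sheds 75 kN: no online neighbours, lost.
Round 3 — N28 snaps.
  N28 sheds 167 kN: no online neighbours, lost.
No further breaks.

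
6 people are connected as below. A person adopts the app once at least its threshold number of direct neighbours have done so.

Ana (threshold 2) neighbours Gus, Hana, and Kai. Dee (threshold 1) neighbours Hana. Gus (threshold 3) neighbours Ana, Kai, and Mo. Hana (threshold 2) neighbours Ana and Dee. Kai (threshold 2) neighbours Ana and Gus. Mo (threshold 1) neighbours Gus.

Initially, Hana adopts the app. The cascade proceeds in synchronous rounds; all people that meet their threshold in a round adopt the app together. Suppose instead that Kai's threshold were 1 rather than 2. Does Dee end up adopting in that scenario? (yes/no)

With Kai's threshold at 1:
Round 1 — Hana adopts the app (initial).
Round 2 — checking thresholds:
  Ana: 1 of 3 neighbours < 2, holds.
  Dee: 1 of 1 neighbours ≥ 1, adopts the app.
Round 3 — no new adoptions; cascade stops.

yes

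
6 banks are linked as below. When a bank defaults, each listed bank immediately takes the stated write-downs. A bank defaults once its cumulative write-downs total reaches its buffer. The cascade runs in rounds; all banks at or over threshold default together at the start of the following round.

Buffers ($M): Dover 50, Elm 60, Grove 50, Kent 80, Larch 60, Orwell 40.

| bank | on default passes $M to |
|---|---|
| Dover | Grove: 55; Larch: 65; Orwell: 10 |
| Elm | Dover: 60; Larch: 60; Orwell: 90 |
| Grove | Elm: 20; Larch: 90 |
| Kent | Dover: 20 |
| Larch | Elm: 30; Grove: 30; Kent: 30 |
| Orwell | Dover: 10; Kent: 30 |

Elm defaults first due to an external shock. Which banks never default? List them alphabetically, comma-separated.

Kent

Round 1 — Elm defaults (initial).
  Dover: +60 → 60 ≥ 50
  Larch: +60 → 60 ≥ 60
  Orwell: +90 → 90 ≥ 40
Round 2 — Dover, Larch, Orwell default.
  Grove: +55+30 → 85 ≥ 50
  Kent: +30+30 → 60 < 80
Round 3 — Grove defaults.
No further defaults.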